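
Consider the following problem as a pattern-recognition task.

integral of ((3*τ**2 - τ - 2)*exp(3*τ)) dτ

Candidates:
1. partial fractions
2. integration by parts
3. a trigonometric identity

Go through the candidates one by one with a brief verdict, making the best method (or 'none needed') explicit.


Diagnosis: integration by parts — differentiate 3*τ**2 - τ - 2, integrate exp(3*τ): each pass lowers the polynomial degree, so parts terminates.
- partial fractions: there is no rational-function structure to decompose.
- integration by parts — applies; the problem has the shape this method handles.
- a trigonometric identity — no sine or cosine appears, so there is nothing for a trigonometric identity to act on.


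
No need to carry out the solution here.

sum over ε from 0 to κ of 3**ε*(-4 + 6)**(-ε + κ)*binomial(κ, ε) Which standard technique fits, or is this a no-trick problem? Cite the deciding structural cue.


Technique: the binomial theorem — the binomial coefficients weight matched powers of 3 and (-4 + 6), which is exactly the expansion of a binomial power.


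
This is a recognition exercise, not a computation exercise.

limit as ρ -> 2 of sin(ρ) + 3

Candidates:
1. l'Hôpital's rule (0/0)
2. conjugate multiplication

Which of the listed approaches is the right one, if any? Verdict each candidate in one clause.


Verdict: no special technique — no zero denominators, no indeterminate clash at 2 — substitute and read off the value.
- l'Hôpital's rule (0/0) — substituting the point produces a determinate value, not a 0 over 0 clash.
- conjugate multiplication — rationalization has no target — no divergent radical difference appears.


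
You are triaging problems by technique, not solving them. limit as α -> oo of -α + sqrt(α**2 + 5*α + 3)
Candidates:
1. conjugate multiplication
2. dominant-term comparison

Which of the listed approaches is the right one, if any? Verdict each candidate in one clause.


Method: conjugate multiplication — divergence minus divergence hides a finite answer — expose it by pairing sqrt(α**2 + 5*α + 3) - α with its conjugate.
- conjugate multiplication — yes, a natural case for it.
- dominant-term comparison: leading-power comparison does not apply to this form.


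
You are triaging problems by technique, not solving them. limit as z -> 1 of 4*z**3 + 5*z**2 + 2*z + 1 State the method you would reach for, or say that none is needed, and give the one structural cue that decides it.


Best approach: no special technique — the expression is continuous at 1 — substitute and evaluate; no indeterminate form appears.


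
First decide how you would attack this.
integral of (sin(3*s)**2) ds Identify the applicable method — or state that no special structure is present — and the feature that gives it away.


Technique: a trigonometric identity — sin(3*s)**2 is the textbook power-reduction case — identities first, antiderivatives second.


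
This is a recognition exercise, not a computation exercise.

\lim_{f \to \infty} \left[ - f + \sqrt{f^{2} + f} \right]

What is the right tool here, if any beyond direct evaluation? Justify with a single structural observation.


Verdict: conjugate multiplication — the ∞ − ∞ radical form is the exact trigger for the conjugate maneuver.


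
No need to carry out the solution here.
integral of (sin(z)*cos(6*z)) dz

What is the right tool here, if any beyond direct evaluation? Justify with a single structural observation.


Best approach: a trigonometric identity — mixed-frequency products such as sin(z)*cos(6*z) are designed for the product-to-sum formula.


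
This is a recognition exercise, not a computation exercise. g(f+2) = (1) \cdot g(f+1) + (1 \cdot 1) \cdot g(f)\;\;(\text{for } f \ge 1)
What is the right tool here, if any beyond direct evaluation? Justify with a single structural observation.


Method: the characteristic-root method — because shifting f leaves the equation's coefficients unchanged, exponential trials reduce it to algebra.


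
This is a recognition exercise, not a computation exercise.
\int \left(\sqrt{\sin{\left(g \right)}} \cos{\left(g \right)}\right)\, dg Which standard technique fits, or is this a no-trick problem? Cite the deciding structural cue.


Technique: u-substitution — a chain-rule shadow: \cos{\left(g \right)} alongside a function of \sin{\left(g \right)} means u = \sin{\left(g \right)} unwinds the composition in one step.


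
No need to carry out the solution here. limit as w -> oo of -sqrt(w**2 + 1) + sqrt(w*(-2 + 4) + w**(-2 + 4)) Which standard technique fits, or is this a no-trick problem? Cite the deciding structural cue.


Diagnosis: conjugate multiplication — turning the difference into a conjugate-rationalized ratio makes the limit readable.


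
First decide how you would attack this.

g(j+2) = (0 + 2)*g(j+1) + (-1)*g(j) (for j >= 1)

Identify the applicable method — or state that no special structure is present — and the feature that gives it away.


Method: the characteristic-root method — the recurrence is linear and homogeneous with constant coefficients, so the ansatz r^j turns it into a polynomial equation for r.


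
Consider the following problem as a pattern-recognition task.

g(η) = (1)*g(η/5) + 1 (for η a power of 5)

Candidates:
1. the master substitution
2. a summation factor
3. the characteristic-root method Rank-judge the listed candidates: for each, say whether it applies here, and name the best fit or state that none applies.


Diagnosis: the master substitution — the argument η/5 divides the index by 5; the standard η = 5^m substitution converts it to a constant-shift recurrence.
- the master substitution — yes — fits the structure here.
- a summation factor — the recursion divides its index rather than shifting it — there is no previous-term chain for a summation factor to telescope.
- the characteristic-root method — the recursion divides its index rather than shifting it — outside the constant-shift family the root method covers.


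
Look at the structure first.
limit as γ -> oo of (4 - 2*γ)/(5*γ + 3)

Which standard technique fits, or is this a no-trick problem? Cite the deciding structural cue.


Best approach: dominant-term comparison — divide by the highest power of γ present: lower-order terms vanish and the dominant ratio remains. Viewed as a single quotient this is an ∞/∞ form — an at-infinity application of l'Hôpital's rule would also resolve it; comparing leading growth reads the answer without differentiating.


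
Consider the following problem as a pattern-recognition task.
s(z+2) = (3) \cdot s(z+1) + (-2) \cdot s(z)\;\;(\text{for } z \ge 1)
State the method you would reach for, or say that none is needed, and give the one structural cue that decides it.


Method: the characteristic-root method — the recurrence is linear and homogeneous with constant coefficients, so the ansatz r^z turns it into a polynomial equation for r.


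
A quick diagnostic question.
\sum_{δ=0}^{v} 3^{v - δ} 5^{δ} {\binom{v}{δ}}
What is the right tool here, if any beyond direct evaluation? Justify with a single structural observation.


Method: the binomial theorem — binomial coefficients against complementary powers of 5 and 3: recognize the binomial expansion and resum.


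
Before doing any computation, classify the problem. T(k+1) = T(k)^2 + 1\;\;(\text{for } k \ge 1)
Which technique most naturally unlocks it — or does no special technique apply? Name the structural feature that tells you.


Verdict: no special technique — the recurrence is nonlinear in the sequence values; study it directly, no linear machinery applies.


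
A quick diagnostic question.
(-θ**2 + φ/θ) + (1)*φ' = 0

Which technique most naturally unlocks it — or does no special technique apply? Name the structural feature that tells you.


Best approach: a linear integrating factor — linear in the unknown with genuine forcing: multiply through by the exponential of the integrated coefficient and the left side closes into one derivative.


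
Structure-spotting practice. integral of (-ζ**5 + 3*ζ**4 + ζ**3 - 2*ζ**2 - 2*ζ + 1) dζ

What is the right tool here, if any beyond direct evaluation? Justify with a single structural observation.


Method: no special technique — scan for structure and find none: constant multiples of powers of ζ, integrate directly.


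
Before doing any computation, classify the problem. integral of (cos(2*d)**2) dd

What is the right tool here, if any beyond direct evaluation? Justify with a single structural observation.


Verdict: a trigonometric identity — an even power like cos(2*d)**2 flattens under the half-angle identity into first-degree cosines you can integrate directly.


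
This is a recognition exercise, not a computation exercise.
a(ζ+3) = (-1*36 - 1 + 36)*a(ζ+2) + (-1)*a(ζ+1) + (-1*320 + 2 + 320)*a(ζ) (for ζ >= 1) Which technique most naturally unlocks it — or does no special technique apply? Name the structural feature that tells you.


Diagnosis: the characteristic-root method — shift-invariance with fixed coefficients calls for exponential trials; the characteristic polynomial finds every r^ζ.


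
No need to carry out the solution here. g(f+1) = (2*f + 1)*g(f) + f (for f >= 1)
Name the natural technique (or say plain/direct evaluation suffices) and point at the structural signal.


Best approach: a summation factor — first-order, linear, moving coefficient 2*f + 1: the discrete analogue of an integrating factor handles it.


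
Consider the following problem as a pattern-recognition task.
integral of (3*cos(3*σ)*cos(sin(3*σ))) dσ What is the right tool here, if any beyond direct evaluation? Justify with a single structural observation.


Verdict: u-substitution — structure check: outer function, inner expression sin(3*σ), inner derivative as a factor — the classic u = sin(3*σ) pattern.


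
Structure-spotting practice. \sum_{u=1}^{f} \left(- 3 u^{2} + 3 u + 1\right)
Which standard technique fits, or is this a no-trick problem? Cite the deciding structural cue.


Diagnosis: no special technique — constant-multiple powers of u with no cancellation partners and no common ratio — use the standard power-sum formulas.


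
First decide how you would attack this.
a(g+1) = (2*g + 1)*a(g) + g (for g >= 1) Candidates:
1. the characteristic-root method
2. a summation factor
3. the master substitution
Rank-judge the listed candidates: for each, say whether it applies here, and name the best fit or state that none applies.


Verdict: a summation factor — one-term recursion with variable weight 2*g + 1 is solved by product normalization, not by root-finding.
- the characteristic-root method — the coefficients change with the index, which the root method cannot absorb.
- a summation factor: applicable, and directly so.
- the master substitution — this is shift-type recursion, outside the divide-and-conquer template.


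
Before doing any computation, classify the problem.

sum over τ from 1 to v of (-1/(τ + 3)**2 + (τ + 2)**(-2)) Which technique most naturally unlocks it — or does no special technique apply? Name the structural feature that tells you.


Technique: telescoping — the summand is built as (τ + 2)**(-2) minus its own successor — adjacent terms annihilate down the line.


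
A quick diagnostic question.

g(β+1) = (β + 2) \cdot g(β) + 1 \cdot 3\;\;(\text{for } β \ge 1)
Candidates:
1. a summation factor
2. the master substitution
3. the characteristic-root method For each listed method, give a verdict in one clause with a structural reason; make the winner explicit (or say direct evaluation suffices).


Method: a summation factor — one-term recursion with variable weight β + 2 is solved by product normalization, not by root-finding.
- a summation factor — applicable, and directly so.
- the master substitution — the recursion shifts the index rather than dividing it.
- the characteristic-root method: the coefficients vary with the index, breaking the constant-coefficient structure the method needs.


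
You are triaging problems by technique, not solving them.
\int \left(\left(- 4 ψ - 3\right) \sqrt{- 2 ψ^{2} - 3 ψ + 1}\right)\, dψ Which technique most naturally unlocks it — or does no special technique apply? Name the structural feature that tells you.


Method: u-substitution — the only nontrivial dependence routes through - 2 ψ^{2} - 3 ψ + 1, whose derivative supplies the leftover factor up to a constant multiple — u = - 2 ψ^{2} - 3 ψ + 1 flattens it.


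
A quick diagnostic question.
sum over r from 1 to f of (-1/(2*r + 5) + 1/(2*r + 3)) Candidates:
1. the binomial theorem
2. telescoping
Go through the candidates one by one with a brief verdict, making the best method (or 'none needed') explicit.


Best approach: telescoping — a difference of consecutive values of one function (1/(2*r + 3) at one index and the next) — telescoping by construction.
- the binomial theorem: there is no pair of bases whose matched powers would reassemble into a single binomial power.
- telescoping — applicable, and directly so.


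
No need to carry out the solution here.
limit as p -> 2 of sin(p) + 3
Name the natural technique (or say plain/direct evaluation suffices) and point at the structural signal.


Technique: no special technique — the function is continuous at 2; evaluation is itself the limit, no machinery required.


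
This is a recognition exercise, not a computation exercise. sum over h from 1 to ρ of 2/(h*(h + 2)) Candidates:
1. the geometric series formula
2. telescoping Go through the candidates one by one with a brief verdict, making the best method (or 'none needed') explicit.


Technique: telescoping — integer-spaced poles in 2/(h*(h + 2)) are the telescoping signature in disguise.
- the geometric series formula — dividing successive terms gives an index-dependent quantity, not a constant.
- telescoping — applies; the problem has the shape this method handles.


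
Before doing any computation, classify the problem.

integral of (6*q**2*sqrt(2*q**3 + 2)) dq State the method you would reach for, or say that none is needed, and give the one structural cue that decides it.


Verdict: u-substitution — 6*q**2 matches the derivative of 2*q**3 + 2 up to a constant; with u = 2*q**3 + 2 the whole integrand folds into a function of u alone.


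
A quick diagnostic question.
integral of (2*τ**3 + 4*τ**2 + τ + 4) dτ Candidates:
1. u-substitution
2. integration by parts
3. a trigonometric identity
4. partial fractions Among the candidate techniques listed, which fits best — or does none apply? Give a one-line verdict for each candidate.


Diagnosis: no special technique — scan for structure and find none: constant multiples of powers of τ, integrate directly.
- u-substitution: any workable substitution here is cosmetic — the integrand is already in directly integrable form.
- integration by parts: parts would only shuffle a directly integrable integrand.
- a trigonometric identity — with no trigonometric functions present, identity rewriting has no target.
- partial fractions — there is no rational-function structure to decompose.


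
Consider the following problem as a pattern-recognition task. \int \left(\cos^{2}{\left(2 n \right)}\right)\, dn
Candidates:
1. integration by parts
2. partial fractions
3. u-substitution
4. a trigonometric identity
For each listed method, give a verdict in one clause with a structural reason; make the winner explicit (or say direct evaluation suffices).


Diagnosis: a trigonometric identity — even powers like \cos^{2}{\left(2 n \right)} never integrate directly; the half-angle identity lowers the degree first.
- integration by parts: not the fit here: there is no polynomial factor to ladder down — parts can still close the trigonometric product by recursion, though the identity rewrite is the direct route.
- partial fractions: there is no rational-function structure to decompose.
- u-substitution — no subexpression of the integrand pairs with its own derivative as a factor — individual terms may offer their own substitutions, but any change of variable covering the whole integral would have to be constructed from outside the expression.
- a trigonometric identity — yes — fits the structure here.


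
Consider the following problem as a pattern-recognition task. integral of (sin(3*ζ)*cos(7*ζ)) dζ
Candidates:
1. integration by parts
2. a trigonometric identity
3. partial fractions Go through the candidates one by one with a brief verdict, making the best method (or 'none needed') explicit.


Verdict: a trigonometric identity — cross-frequency products like sin(3*ζ)*cos(7*ζ) are the textbook product-to-sum case — the identity converts them to directly integrable sinusoids.
- integration by parts: not the fit here: there is no polynomial factor to ladder down — parts can still close the trigonometric product by recursion, though the identity rewrite is the direct route.
- a trigonometric identity: yes, a natural case for it.
- partial fractions: the expression is not a ratio of polynomials that decomposes further.


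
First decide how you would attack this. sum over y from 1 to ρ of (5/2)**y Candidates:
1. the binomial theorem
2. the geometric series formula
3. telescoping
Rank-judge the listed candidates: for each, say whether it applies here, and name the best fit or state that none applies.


Verdict: the geometric series formula — each term is 5/2 times the previous one, so the geometric-series formula applies directly.
- the binomial theorem: no binomial coefficients pair up with complementary powers here.
- the geometric series formula — yes — fits the structure here.
- telescoping — neither a shifted-difference shape nor integer-spaced poles are present.


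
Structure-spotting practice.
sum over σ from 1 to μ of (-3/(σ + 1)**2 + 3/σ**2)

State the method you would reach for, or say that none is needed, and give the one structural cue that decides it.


Best approach: telescoping — difference-of-shifts structure (each term adds 3/σ**2, then subtracts its one-index-advanced value, which the following term adds back) leaves only the first and last pieces standing.


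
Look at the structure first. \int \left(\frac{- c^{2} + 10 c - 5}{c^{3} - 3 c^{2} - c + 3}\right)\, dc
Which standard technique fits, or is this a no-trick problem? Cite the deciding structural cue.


Verdict: partial fractions — the factorization of c^{3} - 3 c^{2} - c + 3 is the whole battle; after it, each term is a table integral.


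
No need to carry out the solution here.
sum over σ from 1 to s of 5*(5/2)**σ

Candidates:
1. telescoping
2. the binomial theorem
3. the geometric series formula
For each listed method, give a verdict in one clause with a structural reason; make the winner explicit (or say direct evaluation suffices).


Best approach: the geometric series formula — check a ratio of consecutive terms: it is 5/2, independent of the index, so the geometric formula closes the sum.
- telescoping — in the displayed form, no term reappears at a neighboring index to cancel against.
- the binomial theorem: the summand does not match any term pattern of an expanded binomial power.
- the geometric series formula — a fit — the right tool for this form.


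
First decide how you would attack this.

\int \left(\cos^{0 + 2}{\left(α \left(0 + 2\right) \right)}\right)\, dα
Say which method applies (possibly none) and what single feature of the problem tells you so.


Diagnosis: a trigonometric identity — \cos^{0 + 2}{\left(α \left(0 + 2\right) \right)} is an even power — the power-reduction identity rewrites it into first-degree cosines.


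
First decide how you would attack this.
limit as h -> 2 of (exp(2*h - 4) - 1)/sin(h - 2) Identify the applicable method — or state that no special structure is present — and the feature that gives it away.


Verdict: l'Hôpital's rule (0/0) — the 0/0 form at 2 is the signature situation for l'Hôpital's rule. A first-order expansion at the point is an equally standard path; the rule packages it.


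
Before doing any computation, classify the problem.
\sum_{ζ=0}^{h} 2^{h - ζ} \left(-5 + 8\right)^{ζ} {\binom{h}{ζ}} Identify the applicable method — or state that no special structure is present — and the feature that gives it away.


Verdict: the binomial theorem — the summand is term ζ of a binomial expansion in (-5 + 8) and 2; the whole sum is a single power.


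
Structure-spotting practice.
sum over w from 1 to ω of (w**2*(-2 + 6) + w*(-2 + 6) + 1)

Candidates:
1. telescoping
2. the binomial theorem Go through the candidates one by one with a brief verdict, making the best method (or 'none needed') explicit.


Technique: no special technique — no cancellation, no constant ratio, no binomial weights — just polynomial terms summed directly.
- telescoping — in the displayed form, no term reappears at a neighboring index to cancel against.
- the binomial theorem: no binomial coefficients pair with matched powers.


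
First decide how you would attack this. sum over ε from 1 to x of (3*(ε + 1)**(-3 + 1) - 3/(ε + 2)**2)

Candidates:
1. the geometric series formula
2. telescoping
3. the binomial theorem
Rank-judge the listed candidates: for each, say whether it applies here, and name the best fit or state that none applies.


Method: telescoping — the summand is built as 3*(ε + 1)**(-3 + 1) minus its own successor — adjacent terms annihilate down the line.
- the geometric series formula — there is no constant term-to-term ratio.
- telescoping — yes — fits the structure here.
- the binomial theorem — no binomial coefficients pair up with complementary powers here.


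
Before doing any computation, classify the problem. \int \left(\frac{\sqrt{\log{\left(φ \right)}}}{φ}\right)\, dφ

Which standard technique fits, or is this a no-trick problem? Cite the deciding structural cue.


Technique: u-substitution — read it as f(\log{\left(φ \right)}) times a constant multiple of d(\log{\left(φ \right)}): one substitution, u = \log{\left(φ \right)}, finishes it.


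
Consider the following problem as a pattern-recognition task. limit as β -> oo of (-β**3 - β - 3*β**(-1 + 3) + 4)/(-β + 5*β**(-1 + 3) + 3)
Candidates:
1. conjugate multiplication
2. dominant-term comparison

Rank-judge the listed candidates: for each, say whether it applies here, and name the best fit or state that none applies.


Diagnosis: dominant-term comparison — at large β only the top-degree terms survive; compare the leading terms and the limit falls out.
- conjugate multiplication — there is no infinity-minus-infinity radical difference to rationalize.
- dominant-term comparison — a fit — the right tool for this form.


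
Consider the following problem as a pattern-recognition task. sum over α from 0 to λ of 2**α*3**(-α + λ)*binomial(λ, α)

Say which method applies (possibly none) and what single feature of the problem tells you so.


Diagnosis: the binomial theorem — binomial coefficients against complementary powers of 2 and 3: recognize the binomial expansion and resum.


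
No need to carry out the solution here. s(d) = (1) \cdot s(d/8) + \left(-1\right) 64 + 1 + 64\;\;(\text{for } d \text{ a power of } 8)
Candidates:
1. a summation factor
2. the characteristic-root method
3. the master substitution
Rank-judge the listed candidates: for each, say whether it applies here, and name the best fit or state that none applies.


Technique: the master substitution — the argument shrinks by the factor 8, so measure the index on a logarithmic scale and the recursion becomes a shift.
- a summation factor — the recursion divides its index rather than shifting it — there is no previous-term chain for a summation factor to telescope.
- the characteristic-root method: the recursion divides its index rather than shifting it — outside the constant-shift family the root method covers.
- the master substitution — yes, a natural case for it.


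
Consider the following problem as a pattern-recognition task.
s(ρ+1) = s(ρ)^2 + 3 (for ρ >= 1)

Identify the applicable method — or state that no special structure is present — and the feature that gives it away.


Best approach: no special technique — the unknown enters the rule nonlinearly, not as a weighted sum — no linear method is even well-posed.


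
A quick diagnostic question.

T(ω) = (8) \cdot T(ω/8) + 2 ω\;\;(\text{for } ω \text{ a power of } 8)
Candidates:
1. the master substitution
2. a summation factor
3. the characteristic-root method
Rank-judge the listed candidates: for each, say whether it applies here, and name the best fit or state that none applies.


Diagnosis: the master substitution — the argument shrinks by the factor 8, so measure the index on a logarithmic scale and the recursion becomes a shift.
- the master substitution — yes, a natural case for it.
- a summation factor — a divided-index call is outside the fixed-shift first-order family a summation factor normalizes.
- the characteristic-root method: a divided-index call is not the fixed-shift linear shape that characteristic roots solve.


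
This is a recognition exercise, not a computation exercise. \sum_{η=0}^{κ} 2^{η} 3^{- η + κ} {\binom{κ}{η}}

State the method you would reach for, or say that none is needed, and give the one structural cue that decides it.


Technique: the binomial theorem — the binomial coefficients weight matched powers of 2 and 3, which is exactly the expansion of a binomial power.


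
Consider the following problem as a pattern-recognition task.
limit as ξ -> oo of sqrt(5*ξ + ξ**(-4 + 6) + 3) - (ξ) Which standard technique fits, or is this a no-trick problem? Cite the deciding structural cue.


Method: conjugate multiplication — turning the difference into a conjugate-rationalized ratio makes the limit readable.


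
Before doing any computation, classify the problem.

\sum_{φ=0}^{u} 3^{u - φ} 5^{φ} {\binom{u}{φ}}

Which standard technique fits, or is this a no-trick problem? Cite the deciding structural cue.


Verdict: the binomial theorem — {\binom{u}{φ}} weighting matched powers of 5 and 3 is the expanded form of (5 + 3)^u — fold it back up.


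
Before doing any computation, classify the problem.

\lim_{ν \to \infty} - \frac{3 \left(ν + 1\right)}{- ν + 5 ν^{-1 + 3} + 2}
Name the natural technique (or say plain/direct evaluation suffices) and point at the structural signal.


Verdict: dominant-term comparison — divide through by the highest power of ν; every lower-order term dies and the dominant terms decide the limit. l'Hôpital's at-infinity variant applies to the expression viewed as a single quotient; the leading-term comparison is the direct route.


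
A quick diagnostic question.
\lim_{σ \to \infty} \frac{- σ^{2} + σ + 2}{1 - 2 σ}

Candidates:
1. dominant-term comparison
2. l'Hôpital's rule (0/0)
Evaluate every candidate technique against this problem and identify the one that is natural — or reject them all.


Technique: dominant-term comparison — divide by the highest power of σ present: lower-order terms vanish and the dominant ratio remains.
- dominant-term comparison — yes — fits the structure here.
- l'Hôpital's rule (0/0) — viewed as a single quotient this runs to ∞/∞, not the 0/0 clash this candidate addresses; an at-infinity variant of the rule would resolve it, but comparing leading growth reads the answer without differentiating.


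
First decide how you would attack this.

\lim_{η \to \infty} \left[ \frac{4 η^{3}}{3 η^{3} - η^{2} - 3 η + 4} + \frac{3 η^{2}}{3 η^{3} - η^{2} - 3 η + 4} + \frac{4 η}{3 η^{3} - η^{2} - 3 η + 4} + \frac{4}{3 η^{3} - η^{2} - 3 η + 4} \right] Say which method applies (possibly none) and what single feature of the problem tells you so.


Method: dominant-term comparison — at large η only the top-degree terms survive; compare the leading terms and the limit falls out. As a single quotient, the ∞/∞ shape would yield to repeated differentiation as well — the growth comparison gets there in one look.


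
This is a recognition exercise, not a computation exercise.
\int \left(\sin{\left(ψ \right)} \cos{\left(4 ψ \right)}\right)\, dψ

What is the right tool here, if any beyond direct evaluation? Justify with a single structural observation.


Technique: a trigonometric identity — split \sin{\left(ψ \right)} \cos{\left(4 ψ \right)} with the angle-addition identities: the resulting sum integrates term by term.


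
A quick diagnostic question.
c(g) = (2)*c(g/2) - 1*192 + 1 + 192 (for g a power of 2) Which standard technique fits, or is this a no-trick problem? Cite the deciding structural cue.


Diagnosis: the master substitution — the index is divided (g/2), not shifted — substitute g = 2^m to straighten it into a shift recurrence.


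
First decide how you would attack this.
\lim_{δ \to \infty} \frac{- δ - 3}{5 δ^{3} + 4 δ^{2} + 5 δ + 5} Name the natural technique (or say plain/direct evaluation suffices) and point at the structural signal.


Best approach: dominant-term comparison — growth-rate triage: the leading powers of δ decide the limit, everything else is noise. Differentiating the expression as a single quotient would eventually settle it as well; matching dominant growth settles it immediately.


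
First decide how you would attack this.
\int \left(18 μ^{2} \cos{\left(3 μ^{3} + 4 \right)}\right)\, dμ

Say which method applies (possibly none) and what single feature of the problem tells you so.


Technique: u-substitution — viewed as a product, the integrand is a composition evaluated at 3 μ^{3} + 4 times (a constant multiple of) that inner expression's derivative, so u = 3 μ^{3} + 4 makes it elementary.


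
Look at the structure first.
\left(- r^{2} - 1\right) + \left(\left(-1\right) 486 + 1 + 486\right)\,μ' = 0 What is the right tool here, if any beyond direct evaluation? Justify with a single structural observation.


Method: no special technique — the slope is a function of r alone, so integrate both sides directly.


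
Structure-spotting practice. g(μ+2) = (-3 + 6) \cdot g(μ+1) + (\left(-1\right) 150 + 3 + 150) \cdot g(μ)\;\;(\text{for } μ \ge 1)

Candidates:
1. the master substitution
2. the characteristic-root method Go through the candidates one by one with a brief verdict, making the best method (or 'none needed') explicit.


Best approach: the characteristic-root method — fixed numeric weights on consecutive terms and no forcing term added: the root method in its home territory.
- the master substitution — this is shift-type recursion, outside the divide-and-conquer template.
- the characteristic-root method — yes — fits the structure here.


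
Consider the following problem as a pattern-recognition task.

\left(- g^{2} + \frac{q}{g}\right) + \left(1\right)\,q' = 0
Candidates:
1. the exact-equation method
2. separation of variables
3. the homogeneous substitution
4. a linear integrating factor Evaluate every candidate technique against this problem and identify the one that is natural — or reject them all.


Method: a linear integrating factor — linear in the unknown with genuine forcing: multiply through by the exponential of the integrated coefficient and the left side closes into one derivative.
- the exact-equation method: the cross partial derivatives disagree, so no single potential exists.
- separation of variables — the two dependences do not factor apart.
- the homogeneous substitution: the ratio substitution does not collapse this equation.
- a linear integrating factor: yes — fits the structure here.


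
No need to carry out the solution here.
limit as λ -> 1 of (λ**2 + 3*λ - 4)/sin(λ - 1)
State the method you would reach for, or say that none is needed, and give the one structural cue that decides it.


Technique: l'Hôpital's rule (0/0) — both numerator and denominator vanish at 1: the genuine 0/0 indeterminate that l'Hôpital exists for. A local series expansion at the point resolves it as well; the rule is the packaged version of that step.


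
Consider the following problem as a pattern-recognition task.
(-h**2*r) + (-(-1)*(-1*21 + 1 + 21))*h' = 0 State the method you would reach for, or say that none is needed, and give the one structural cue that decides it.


Best approach: separation of variables — separating collects all h-dependence with the derivative and leaves all r-dependence opposite: variables separate.


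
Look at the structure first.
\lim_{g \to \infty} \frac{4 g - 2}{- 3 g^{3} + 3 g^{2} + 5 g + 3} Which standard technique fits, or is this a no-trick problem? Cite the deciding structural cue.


Verdict: dominant-term comparison — divide through by the highest power of g; every lower-order term dies and the dominant terms decide the limit. Differentiating the expression as a single quotient would eventually settle it as well; matching dominant growth settles it immediately.


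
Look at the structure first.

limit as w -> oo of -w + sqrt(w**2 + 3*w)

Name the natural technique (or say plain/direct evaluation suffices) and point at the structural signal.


Diagnosis: conjugate multiplication — the ∞ − ∞ radical form is the exact trigger for the conjugate maneuver.


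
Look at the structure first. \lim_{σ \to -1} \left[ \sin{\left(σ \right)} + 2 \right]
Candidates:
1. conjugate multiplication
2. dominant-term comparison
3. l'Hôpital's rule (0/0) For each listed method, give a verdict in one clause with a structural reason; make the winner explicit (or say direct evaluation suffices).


Technique: no special technique — nothing blocks direct substitution at -1: plug in and finish.
- conjugate multiplication — there are no radicals in tension whose conjugate would simplify matters.
- dominant-term comparison — no ranking of term growth rates resolves the limit here.
- l'Hôpital's rule (0/0): evaluation at the point is determinate, so the rule has nothing to repair.


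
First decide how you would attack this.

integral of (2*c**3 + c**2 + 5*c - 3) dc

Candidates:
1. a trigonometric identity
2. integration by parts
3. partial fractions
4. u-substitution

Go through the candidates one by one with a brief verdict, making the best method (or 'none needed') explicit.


Diagnosis: no special technique — a term-by-term power-rule job in c; no substitution or rearrangement earns its keep here.
- a trigonometric identity — with no trigonometric functions present, identity rewriting has no target.
- integration by parts: parts would only shuffle a directly integrable integrand.
- partial fractions — the expression is not a ratio of polynomials that decomposes further.
- u-substitution — any workable substitution here is cosmetic — the integrand is already in directly integrable form.


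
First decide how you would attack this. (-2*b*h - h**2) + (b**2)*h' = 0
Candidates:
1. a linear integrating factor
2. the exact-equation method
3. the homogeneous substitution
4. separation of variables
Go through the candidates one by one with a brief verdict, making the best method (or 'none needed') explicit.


Diagnosis: the homogeneous substitution — solved for the derivative, the right side is unchanged under scaling b and h together — it depends only on the ratio h/b, so substitute a single ratio variable. A Bernoulli rewrite works here as the equation stands — the homogeneous substitution is the more immediate reading.
- a linear integrating factor — the unknown enters nonlinearly (through a power, a denominator, or a transcendental function), which the linear integrating-factor recipe cannot absorb as-is — any repair would come from a preliminary substitution, not the factor.
- the exact-equation method — exactness fails on the nose — the mixed partials do not match.
- the homogeneous substitution: yes, a natural case for it.
- separation of variables — no division isolates the independent variable from the unknown.


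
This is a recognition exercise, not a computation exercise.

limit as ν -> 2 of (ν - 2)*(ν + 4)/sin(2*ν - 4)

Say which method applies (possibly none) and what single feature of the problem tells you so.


Technique: l'Hôpital's rule (0/0) — substituting 2 gives 0 over 0; differentiate top and bottom once and re-evaluate. Expanding numerator and denominator to first order gives the same value — the rule automates exactly that.


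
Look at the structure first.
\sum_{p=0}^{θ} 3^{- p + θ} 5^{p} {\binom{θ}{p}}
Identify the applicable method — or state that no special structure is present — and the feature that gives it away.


Diagnosis: the binomial theorem — terms weighting {\binom{θ}{p}} against matched powers of 5 and 3 reassemble into (5 + 3)^θ by the binomial theorem.


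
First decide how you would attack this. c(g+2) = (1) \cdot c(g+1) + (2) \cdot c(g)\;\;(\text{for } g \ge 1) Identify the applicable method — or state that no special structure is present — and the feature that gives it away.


Verdict: the characteristic-root method — constant coefficients and linearity mean the ansatz r^g reduces it to solving the characteristic polynomial.


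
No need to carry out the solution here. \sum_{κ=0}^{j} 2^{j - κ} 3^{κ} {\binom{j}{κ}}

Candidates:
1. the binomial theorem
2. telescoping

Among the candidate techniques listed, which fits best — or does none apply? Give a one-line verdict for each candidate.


Verdict: the binomial theorem — the binomial coefficients weight matched powers of 3 and 2, which is exactly the expansion of a binomial power.
- the binomial theorem — applies; the problem has the shape this method handles.
- telescoping — the summand is not presented as a shifted difference — a telescoping rewrite may exist, but the displayed structure does not offer one.


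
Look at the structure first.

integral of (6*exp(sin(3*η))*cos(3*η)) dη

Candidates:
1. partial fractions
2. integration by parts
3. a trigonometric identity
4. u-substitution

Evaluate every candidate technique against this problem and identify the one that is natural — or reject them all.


Best approach: u-substitution — read it as f(sin(3*η)) times a constant multiple of d(sin(3*η)): one substitution, u = sin(3*η), finishes it.
- partial fractions — the expression is not a ratio of polynomials that decomposes further.
- integration by parts: the nonconstant-polynomial-times-standard-kernel pattern (an exp, sine, cosine, or logarithm partner) is absent.
- a trigonometric identity: the trigonometric factor has no even power to reduce and no cross-frequency product to convert — the standard power-reduction and product-to-sum identities do not engage it.
- u-substitution: yes, a natural case for it.


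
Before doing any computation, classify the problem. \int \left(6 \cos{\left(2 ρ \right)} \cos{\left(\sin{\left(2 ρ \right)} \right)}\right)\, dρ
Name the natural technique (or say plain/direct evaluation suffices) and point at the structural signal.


Diagnosis: u-substitution — the only nontrivial dependence routes through \sin{\left(2 ρ \right)}, whose derivative supplies the leftover factor up to a constant multiple — u = \sin{\left(2 ρ \right)} flattens it.


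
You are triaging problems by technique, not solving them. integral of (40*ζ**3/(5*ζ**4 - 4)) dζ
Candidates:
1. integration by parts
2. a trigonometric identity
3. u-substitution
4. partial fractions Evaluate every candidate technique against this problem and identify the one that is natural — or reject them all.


Best approach: u-substitution — everything non-trivial happens through the inner expression 5*ζ**4 - 4, and its derivative accounts for the remaining factor up to a constant, so set u = 5*ζ**4 - 4.
- integration by parts: the nonconstant-polynomial-times-standard-kernel pattern (an exp, sine, cosine, or logarithm partner) is absent.
- a trigonometric identity — with no trigonometric functions present, identity rewriting has no target.
- u-substitution: a fit — the right tool for this form.
- partial fractions — the denominator is irreducible over the rationals — no rational-coefficient split into simpler fractions exists.
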